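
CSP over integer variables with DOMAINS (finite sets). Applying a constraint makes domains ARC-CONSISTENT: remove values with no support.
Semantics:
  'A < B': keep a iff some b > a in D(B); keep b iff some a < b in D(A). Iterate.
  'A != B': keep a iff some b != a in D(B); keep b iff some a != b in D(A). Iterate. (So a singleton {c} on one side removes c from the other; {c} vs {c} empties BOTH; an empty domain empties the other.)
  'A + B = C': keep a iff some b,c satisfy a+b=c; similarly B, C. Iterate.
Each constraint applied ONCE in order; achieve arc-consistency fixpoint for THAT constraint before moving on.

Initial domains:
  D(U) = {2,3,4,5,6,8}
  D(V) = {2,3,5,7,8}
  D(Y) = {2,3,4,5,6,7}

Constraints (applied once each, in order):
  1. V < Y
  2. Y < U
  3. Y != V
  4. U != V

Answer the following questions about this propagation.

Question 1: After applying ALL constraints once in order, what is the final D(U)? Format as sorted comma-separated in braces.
Answer: {4,5,6,8}

Derivation:
Constraint 1 (V < Y) on D(V)={2,3,5,7,8} D(Y)={2,3,4,5,6,7}: V {2,3,5,7,8}->{2,3,5}; Y {2,3,4,5,6,7}->{3,4,5,6,7}
Constraint 2 (Y < U) on D(Y)={3,4,5,6,7} D(U)={2,3,4,5,6,8}: U {2,3,4,5,6,8}->{4,5,6,8}
Constraint 3 (Y != V) on D(Y)={3,4,5,6,7} D(V)={2,3,5}: no change
Constraint 4 (U != V) on D(U)={4,5,6,8} D(V)={2,3,5}: no change
So after all 4 constraints: D(U) = {4,5,6,8}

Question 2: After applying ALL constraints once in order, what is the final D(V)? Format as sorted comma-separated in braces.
Constraint 1 (V < Y) on D(V)={2,3,5,7,8} D(Y)={2,3,4,5,6,7}: V {2,3,5,7,8}->{2,3,5}; Y {2,3,4,5,6,7}->{3,4,5,6,7}
Constraint 2 (Y < U) on D(Y)={3,4,5,6,7} D(U)={2,3,4,5,6,8}: U {2,3,4,5,6,8}->{4,5,6,8}
Constraint 3 (Y != V) on D(Y)={3,4,5,6,7} D(V)={2,3,5}: no change
Constraint 4 (U != V) on D(U)={4,5,6,8} D(V)={2,3,5}: no change
So after all 4 constraints: D(V) = {2,3,5}

Answer: {2,3,5}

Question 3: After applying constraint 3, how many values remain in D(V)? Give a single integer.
Answer: 3

Derivation:
Constraint 1 (V < Y) on D(V)={2,3,5,7,8} D(Y)={2,3,4,5,6,7}: V {2,3,5,7,8}->{2,3,5}; Y {2,3,4,5,6,7}->{3,4,5,6,7}
Constraint 2 (Y < U) on D(Y)={3,4,5,6,7} D(U)={2,3,4,5,6,8}: U {2,3,4,5,6,8}->{4,5,6,8}
Constraint 3 (Y != V) on D(Y)={3,4,5,6,7} D(V)={2,3,5}: no change
So after constraint 3: D(V)={2,3,5}, size = 3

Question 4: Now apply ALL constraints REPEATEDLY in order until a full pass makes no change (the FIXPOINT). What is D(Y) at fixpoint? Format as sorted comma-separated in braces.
Answer: {3,4,5,6,7}

Derivation:
pass 0 (initial): D(Y)={2,3,4,5,6,7}
pass 1: U {2,3,4,5,6,8}->{4,5,6,8}; V {2,3,5,7,8}->{2,3,5}; Y {2,3,4,5,6,7}->{3,4,5,6,7}
pass 2: no change
Fixpoint after 2 passes: D(Y) = {3,4,5,6,7}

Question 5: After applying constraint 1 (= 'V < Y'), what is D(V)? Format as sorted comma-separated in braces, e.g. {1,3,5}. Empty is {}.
Answer: {2,3,5}

Derivation:
Constraint 1 (V < Y) on D(V)={2,3,5,7,8} D(Y)={2,3,4,5,6,7}: V {2,3,5,7,8}->{2,3,5}; Y {2,3,4,5,6,7}->{3,4,5,6,7}
So after constraint 1: D(V) = {2,3,5}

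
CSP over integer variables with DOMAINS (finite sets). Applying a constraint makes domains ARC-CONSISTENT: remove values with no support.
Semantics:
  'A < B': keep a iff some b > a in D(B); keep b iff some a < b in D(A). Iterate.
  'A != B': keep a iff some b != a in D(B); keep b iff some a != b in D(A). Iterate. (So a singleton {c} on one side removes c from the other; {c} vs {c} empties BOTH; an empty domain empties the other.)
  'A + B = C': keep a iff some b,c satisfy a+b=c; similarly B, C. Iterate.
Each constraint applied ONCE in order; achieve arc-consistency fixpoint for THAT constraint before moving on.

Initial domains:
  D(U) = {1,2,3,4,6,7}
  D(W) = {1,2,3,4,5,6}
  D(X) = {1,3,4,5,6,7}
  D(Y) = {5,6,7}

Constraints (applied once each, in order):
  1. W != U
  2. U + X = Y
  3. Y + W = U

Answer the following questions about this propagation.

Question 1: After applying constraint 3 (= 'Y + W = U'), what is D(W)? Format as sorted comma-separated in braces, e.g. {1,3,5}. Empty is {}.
Constraint 1 (W != U) on D(W)={1,2,3,4,5,6} D(U)={1,2,3,4,6,7}: no change
Constraint 2 (U + X = Y) on D(U)={1,2,3,4,6,7} D(X)={1,3,4,5,6,7} D(Y)={5,6,7}: U {1,2,3,4,6,7}->{1,2,3,4,6}; X {1,3,4,5,6,7}->{1,3,4,5,6}
Constraint 3 (Y + W = U) on D(Y)={5,6,7} D(W)={1,2,3,4,5,6} D(U)={1,2,3,4,6}: Y {5,6,7}->{5}; W {1,2,3,4,5,6}->{1}; U {1,2,3,4,6}->{6}
So after constraint 3: D(W) = {1}

Answer: {1}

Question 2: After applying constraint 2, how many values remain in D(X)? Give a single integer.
Answer: 5

Derivation:
Constraint 1 (W != U) on D(W)={1,2,3,4,5,6} D(U)={1,2,3,4,6,7}: no change
Constraint 2 (U + X = Y) on D(U)={1,2,3,4,6,7} D(X)={1,3,4,5,6,7} D(Y)={5,6,7}: U {1,2,3,4,6,7}->{1,2,3,4,6}; X {1,3,4,5,6,7}->{1,3,4,5,6}
So after constraint 2: D(X)={1,3,4,5,6}, size = 5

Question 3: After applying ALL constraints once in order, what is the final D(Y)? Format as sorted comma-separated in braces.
Constraint 1 (W != U) on D(W)={1,2,3,4,5,6} D(U)={1,2,3,4,6,7}: no change
Constraint 2 (U + X = Y) on D(U)={1,2,3,4,6,7} D(X)={1,3,4,5,6,7} D(Y)={5,6,7}: U {1,2,3,4,6,7}->{1,2,3,4,6}; X {1,3,4,5,6,7}->{1,3,4,5,6}
Constraint 3 (Y + W = U) on D(Y)={5,6,7} D(W)={1,2,3,4,5,6} D(U)={1,2,3,4,6}: Y {5,6,7}->{5}; W {1,2,3,4,5,6}->{1}; U {1,2,3,4,6}->{6}
So after all 3 constraints: D(Y) = {5}

Answer: {5}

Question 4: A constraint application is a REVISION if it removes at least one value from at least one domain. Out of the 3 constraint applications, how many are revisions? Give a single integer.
Answer: 2

Derivation:
Constraint 1 (W != U) on D(W)={1,2,3,4,5,6} D(U)={1,2,3,4,6,7}: no change => not a revision
Constraint 2 (U + X = Y) on D(U)={1,2,3,4,6,7} D(X)={1,3,4,5,6,7} D(Y)={5,6,7}: U {1,2,3,4,6,7}->{1,2,3,4,6}; X {1,3,4,5,6,7}->{1,3,4,5,6} => REVISION
Constraint 3 (Y + W = U) on D(Y)={5,6,7} D(W)={1,2,3,4,5,6} D(U)={1,2,3,4,6}: Y {5,6,7}->{5}; W {1,2,3,4,5,6}->{1}; U {1,2,3,4,6}->{6} => REVISION
Total revisions = 2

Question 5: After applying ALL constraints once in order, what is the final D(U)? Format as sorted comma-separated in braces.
Answer: {6}

Derivation:
Constraint 1 (W != U) on D(W)={1,2,3,4,5,6} D(U)={1,2,3,4,6,7}: no change
Constraint 2 (U + X = Y) on D(U)={1,2,3,4,6,7} D(X)={1,3,4,5,6,7} D(Y)={5,6,7}: U {1,2,3,4,6,7}->{1,2,3,4,6}; X {1,3,4,5,6,7}->{1,3,4,5,6}
Constraint 3 (Y + W = U) on D(Y)={5,6,7} D(W)={1,2,3,4,5,6} D(U)={1,2,3,4,6}: Y {5,6,7}->{5}; W {1,2,3,4,5,6}->{1}; U {1,2,3,4,6}->{6}
So after all 3 constraints: D(U) = {6}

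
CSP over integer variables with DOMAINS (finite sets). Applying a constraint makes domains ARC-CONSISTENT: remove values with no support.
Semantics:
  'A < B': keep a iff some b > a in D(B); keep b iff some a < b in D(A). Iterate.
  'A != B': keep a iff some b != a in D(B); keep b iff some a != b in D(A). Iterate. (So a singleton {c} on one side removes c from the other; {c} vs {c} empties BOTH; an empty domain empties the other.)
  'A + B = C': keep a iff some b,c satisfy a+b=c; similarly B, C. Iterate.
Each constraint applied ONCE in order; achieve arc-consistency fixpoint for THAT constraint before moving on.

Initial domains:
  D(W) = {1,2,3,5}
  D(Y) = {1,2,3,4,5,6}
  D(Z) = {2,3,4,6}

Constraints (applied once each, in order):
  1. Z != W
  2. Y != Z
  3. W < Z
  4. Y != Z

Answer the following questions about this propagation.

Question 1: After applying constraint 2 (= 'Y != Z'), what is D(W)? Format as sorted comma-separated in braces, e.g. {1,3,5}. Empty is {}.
Answer: {1,2,3,5}

Derivation:
Constraint 1 (Z != W) on D(Z)={2,3,4,6} D(W)={1,2,3,5}: no change
Constraint 2 (Y != Z) on D(Y)={1,2,3,4,5,6} D(Z)={2,3,4,6}: no change
So after constraint 2: D(W) = {1,2,3,5}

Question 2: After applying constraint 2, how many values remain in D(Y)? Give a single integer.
Constraint 1 (Z != W) on D(Z)={2,3,4,6} D(W)={1,2,3,5}: no change
Constraint 2 (Y != Z) on D(Y)={1,2,3,4,5,6} D(Z)={2,3,4,6}: no change
So after constraint 2: D(Y)={1,2,3,4,5,6}, size = 6

Answer: 6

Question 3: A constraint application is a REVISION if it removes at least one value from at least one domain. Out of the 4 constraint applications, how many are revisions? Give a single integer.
Answer: 0

Derivation:
Constraint 1 (Z != W) on D(Z)={2,3,4,6} D(W)={1,2,3,5}: no change => not a revision
Constraint 2 (Y != Z) on D(Y)={1,2,3,4,5,6} D(Z)={2,3,4,6}: no change => not a revision
Constraint 3 (W < Z) on D(W)={1,2,3,5} D(Z)={2,3,4,6}: no change => not a revision
Constraint 4 (Y != Z) on D(Y)={1,2,3,4,5,6} D(Z)={2,3,4,6}: no change => not a revision
Total revisions = 0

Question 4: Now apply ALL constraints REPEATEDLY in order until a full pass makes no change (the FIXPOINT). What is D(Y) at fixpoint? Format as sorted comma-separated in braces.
Answer: {1,2,3,4,5,6}

Derivation:
pass 0 (initial): D(Y)={1,2,3,4,5,6}
pass 1: no change
Fixpoint after 1 passes: D(Y) = {1,2,3,4,5,6}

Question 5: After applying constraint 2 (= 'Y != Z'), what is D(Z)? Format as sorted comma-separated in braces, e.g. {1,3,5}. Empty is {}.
Answer: {2,3,4,6}

Derivation:
Constraint 1 (Z != W) on D(Z)={2,3,4,6} D(W)={1,2,3,5}: no change
Constraint 2 (Y != Z) on D(Y)={1,2,3,4,5,6} D(Z)={2,3,4,6}: no change
So after constraint 2: D(Z) = {2,3,4,6}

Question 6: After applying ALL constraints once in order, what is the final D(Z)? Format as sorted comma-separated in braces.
Answer: {2,3,4,6}

Derivation:
Constraint 1 (Z != W) on D(Z)={2,3,4,6} D(W)={1,2,3,5}: no change
Constraint 2 (Y != Z) on D(Y)={1,2,3,4,5,6} D(Z)={2,3,4,6}: no change
Constraint 3 (W < Z) on D(W)={1,2,3,5} D(Z)={2,3,4,6}: no change
Constraint 4 (Y != Z) on D(Y)={1,2,3,4,5,6} D(Z)={2,3,4,6}: no change
So after all 4 constraints: D(Z) = {2,3,4,6}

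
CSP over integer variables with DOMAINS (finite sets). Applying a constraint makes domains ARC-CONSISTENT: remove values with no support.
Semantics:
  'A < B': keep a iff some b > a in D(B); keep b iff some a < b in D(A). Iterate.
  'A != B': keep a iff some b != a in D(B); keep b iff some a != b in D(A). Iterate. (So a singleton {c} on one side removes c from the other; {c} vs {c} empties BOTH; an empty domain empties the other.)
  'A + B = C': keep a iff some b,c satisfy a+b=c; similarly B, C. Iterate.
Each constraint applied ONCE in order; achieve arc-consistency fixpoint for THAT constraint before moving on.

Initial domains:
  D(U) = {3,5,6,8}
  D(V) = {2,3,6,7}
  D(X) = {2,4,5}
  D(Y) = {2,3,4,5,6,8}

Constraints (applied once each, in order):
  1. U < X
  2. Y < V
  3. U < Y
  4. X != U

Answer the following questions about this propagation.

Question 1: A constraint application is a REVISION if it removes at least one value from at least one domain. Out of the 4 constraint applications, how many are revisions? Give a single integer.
Answer: 3

Derivation:
Constraint 1 (U < X) on D(U)={3,5,6,8} D(X)={2,4,5}: U {3,5,6,8}->{3}; X {2,4,5}->{4,5} => REVISION
Constraint 2 (Y < V) on D(Y)={2,3,4,5,6,8} D(V)={2,3,6,7}: Y {2,3,4,5,6,8}->{2,3,4,5,6}; V {2,3,6,7}->{3,6,7} => REVISION
Constraint 3 (U < Y) on D(U)={3} D(Y)={2,3,4,5,6}: Y {2,3,4,5,6}->{4,5,6} => REVISION
Constraint 4 (X != U) on D(X)={4,5} D(U)={3}: no change => not a revision
Total revisions = 3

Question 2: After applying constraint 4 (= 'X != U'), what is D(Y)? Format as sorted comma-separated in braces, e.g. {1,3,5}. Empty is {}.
Answer: {4,5,6}

Derivation:
Constraint 1 (U < X) on D(U)={3,5,6,8} D(X)={2,4,5}: U {3,5,6,8}->{3}; X {2,4,5}->{4,5}
Constraint 2 (Y < V) on D(Y)={2,3,4,5,6,8} D(V)={2,3,6,7}: Y {2,3,4,5,6,8}->{2,3,4,5,6}; V {2,3,6,7}->{3,6,7}
Constraint 3 (U < Y) on D(U)={3} D(Y)={2,3,4,5,6}: Y {2,3,4,5,6}->{4,5,6}
Constraint 4 (X != U) on D(X)={4,5} D(U)={3}: no change
So after constraint 4: D(Y) = {4,5,6}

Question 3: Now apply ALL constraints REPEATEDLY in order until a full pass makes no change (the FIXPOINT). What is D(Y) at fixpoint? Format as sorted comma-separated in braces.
pass 0 (initial): D(Y)={2,3,4,5,6,8}
pass 1: U {3,5,6,8}->{3}; V {2,3,6,7}->{3,6,7}; X {2,4,5}->{4,5}; Y {2,3,4,5,6,8}->{4,5,6}
pass 2: V {3,6,7}->{6,7}
pass 3: no change
Fixpoint after 3 passes: D(Y) = {4,5,6}

Answer: {4,5,6}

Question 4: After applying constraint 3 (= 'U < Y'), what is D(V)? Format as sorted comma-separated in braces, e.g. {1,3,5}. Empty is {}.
Constraint 1 (U < X) on D(U)={3,5,6,8} D(X)={2,4,5}: U {3,5,6,8}->{3}; X {2,4,5}->{4,5}
Constraint 2 (Y < V) on D(Y)={2,3,4,5,6,8} D(V)={2,3,6,7}: Y {2,3,4,5,6,8}->{2,3,4,5,6}; V {2,3,6,7}->{3,6,7}
Constraint 3 (U < Y) on D(U)={3} D(Y)={2,3,4,5,6}: Y {2,3,4,5,6}->{4,5,6}
So after constraint 3: D(V) = {3,6,7}

Answer: {3,6,7}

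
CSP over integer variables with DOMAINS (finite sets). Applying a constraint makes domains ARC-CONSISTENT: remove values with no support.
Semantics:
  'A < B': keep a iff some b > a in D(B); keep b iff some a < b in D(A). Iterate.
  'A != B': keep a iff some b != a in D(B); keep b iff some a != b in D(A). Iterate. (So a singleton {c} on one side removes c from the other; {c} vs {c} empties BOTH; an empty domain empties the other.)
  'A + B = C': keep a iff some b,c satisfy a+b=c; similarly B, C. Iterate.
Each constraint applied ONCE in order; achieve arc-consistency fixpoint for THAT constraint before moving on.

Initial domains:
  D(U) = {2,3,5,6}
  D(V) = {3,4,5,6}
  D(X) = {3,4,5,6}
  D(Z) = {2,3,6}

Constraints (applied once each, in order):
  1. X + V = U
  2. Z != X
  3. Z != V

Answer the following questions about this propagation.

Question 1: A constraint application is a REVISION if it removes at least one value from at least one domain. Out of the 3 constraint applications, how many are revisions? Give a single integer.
Constraint 1 (X + V = U) on D(X)={3,4,5,6} D(V)={3,4,5,6} D(U)={2,3,5,6}: X {3,4,5,6}->{3}; V {3,4,5,6}->{3}; U {2,3,5,6}->{6} => REVISION
Constraint 2 (Z != X) on D(Z)={2,3,6} D(X)={3}: Z {2,3,6}->{2,6} => REVISION
Constraint 3 (Z != V) on D(Z)={2,6} D(V)={3}: no change => not a revision
Total revisions = 2

Answer: 2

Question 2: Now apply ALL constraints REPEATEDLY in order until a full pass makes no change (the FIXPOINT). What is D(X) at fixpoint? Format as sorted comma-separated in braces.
pass 0 (initial): D(X)={3,4,5,6}
pass 1: U {2,3,5,6}->{6}; V {3,4,5,6}->{3}; X {3,4,5,6}->{3}; Z {2,3,6}->{2,6}
pass 2: no change
Fixpoint after 2 passes: D(X) = {3}

Answer: {3}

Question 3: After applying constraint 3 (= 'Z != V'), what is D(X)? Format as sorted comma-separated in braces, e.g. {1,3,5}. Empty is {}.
Answer: {3}

Derivation:
Constraint 1 (X + V = U) on D(X)={3,4,5,6} D(V)={3,4,5,6} D(U)={2,3,5,6}: X {3,4,5,6}->{3}; V {3,4,5,6}->{3}; U {2,3,5,6}->{6}
Constraint 2 (Z != X) on D(Z)={2,3,6} D(X)={3}: Z {2,3,6}->{2,6}
Constraint 3 (Z != V) on D(Z)={2,6} D(V)={3}: no change
So after constraint 3: D(X) = {3}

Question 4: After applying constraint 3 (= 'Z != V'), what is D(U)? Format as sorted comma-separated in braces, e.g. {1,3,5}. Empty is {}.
Answer: {6}

Derivation:
Constraint 1 (X + V = U) on D(X)={3,4,5,6} D(V)={3,4,5,6} D(U)={2,3,5,6}: X {3,4,5,6}->{3}; V {3,4,5,6}->{3}; U {2,3,5,6}->{6}
Constraint 2 (Z != X) on D(Z)={2,3,6} D(X)={3}: Z {2,3,6}->{2,6}
Constraint 3 (Z != V) on D(Z)={2,6} D(V)={3}: no change
So after constraint 3: D(U) = {6}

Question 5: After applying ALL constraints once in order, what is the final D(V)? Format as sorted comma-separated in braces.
Answer: {3}

Derivation:
Constraint 1 (X + V = U) on D(X)={3,4,5,6} D(V)={3,4,5,6} D(U)={2,3,5,6}: X {3,4,5,6}->{3}; V {3,4,5,6}->{3}; U {2,3,5,6}->{6}
Constraint 2 (Z != X) on D(Z)={2,3,6} D(X)={3}: Z {2,3,6}->{2,6}
Constraint 3 (Z != V) on D(Z)={2,6} D(V)={3}: no change
So after all 3 constraints: D(V) = {3}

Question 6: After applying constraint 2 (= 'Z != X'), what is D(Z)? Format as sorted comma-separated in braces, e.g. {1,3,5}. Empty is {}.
Constraint 1 (X + V = U) on D(X)={3,4,5,6} D(V)={3,4,5,6} D(U)={2,3,5,6}: X {3,4,5,6}->{3}; V {3,4,5,6}->{3}; U {2,3,5,6}->{6}
Constraint 2 (Z != X) on D(Z)={2,3,6} D(X)={3}: Z {2,3,6}->{2,6}
So after constraint 2: D(Z) = {2,6}

Answer: {2,6}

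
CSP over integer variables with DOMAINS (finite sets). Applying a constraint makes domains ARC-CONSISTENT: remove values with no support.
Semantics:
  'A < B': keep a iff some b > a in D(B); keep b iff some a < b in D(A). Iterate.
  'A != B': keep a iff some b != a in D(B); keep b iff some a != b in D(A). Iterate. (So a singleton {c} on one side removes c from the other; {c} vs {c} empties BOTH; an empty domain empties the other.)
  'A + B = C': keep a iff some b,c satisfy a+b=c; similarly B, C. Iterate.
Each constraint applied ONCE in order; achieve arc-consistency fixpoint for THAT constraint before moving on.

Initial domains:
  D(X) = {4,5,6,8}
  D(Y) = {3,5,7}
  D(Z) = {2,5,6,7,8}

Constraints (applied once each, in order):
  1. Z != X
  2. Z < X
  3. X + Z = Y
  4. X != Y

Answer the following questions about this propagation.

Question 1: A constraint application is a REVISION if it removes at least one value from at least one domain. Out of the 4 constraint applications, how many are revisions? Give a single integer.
Constraint 1 (Z != X) on D(Z)={2,5,6,7,8} D(X)={4,5,6,8}: no change => not a revision
Constraint 2 (Z < X) on D(Z)={2,5,6,7,8} D(X)={4,5,6,8}: Z {2,5,6,7,8}->{2,5,6,7} => REVISION
Constraint 3 (X + Z = Y) on D(X)={4,5,6,8} D(Z)={2,5,6,7} D(Y)={3,5,7}: X {4,5,6,8}->{5}; Z {2,5,6,7}->{2}; Y {3,5,7}->{7} => REVISION
Constraint 4 (X != Y) on D(X)={5} D(Y)={7}: no change => not a revision
Total revisions = 2

Answer: 2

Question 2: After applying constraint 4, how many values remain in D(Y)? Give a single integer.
Answer: 1

Derivation:
Constraint 1 (Z != X) on D(Z)={2,5,6,7,8} D(X)={4,5,6,8}: no change
Constraint 2 (Z < X) on D(Z)={2,5,6,7,8} D(X)={4,5,6,8}: Z {2,5,6,7,8}->{2,5,6,7}
Constraint 3 (X + Z = Y) on D(X)={4,5,6,8} D(Z)={2,5,6,7} D(Y)={3,5,7}: X {4,5,6,8}->{5}; Z {2,5,6,7}->{2}; Y {3,5,7}->{7}
Constraint 4 (X != Y) on D(X)={5} D(Y)={7}: no change
So after constraint 4: D(Y)={7}, size = 1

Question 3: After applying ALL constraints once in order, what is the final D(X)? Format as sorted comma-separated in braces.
Answer: {5}

Derivation:
Constraint 1 (Z != X) on D(Z)={2,5,6,7,8} D(X)={4,5,6,8}: no change
Constraint 2 (Z < X) on D(Z)={2,5,6,7,8} D(X)={4,5,6,8}: Z {2,5,6,7,8}->{2,5,6,7}
Constraint 3 (X + Z = Y) on D(X)={4,5,6,8} D(Z)={2,5,6,7} D(Y)={3,5,7}: X {4,5,6,8}->{5}; Z {2,5,6,7}->{2}; Y {3,5,7}->{7}
Constraint 4 (X != Y) on D(X)={5} D(Y)={7}: no change
So after all 4 constraints: D(X) = {5}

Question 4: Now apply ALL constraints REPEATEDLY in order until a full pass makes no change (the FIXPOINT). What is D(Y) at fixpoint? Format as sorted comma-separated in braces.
Answer: {7}

Derivation:
pass 0 (initial): D(Y)={3,5,7}
pass 1: X {4,5,6,8}->{5}; Y {3,5,7}->{7}; Z {2,5,6,7,8}->{2}
pass 2: no change
Fixpoint after 2 passes: D(Y) = {7}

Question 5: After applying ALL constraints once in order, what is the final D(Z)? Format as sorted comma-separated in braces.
Constraint 1 (Z != X) on D(Z)={2,5,6,7,8} D(X)={4,5,6,8}: no change
Constraint 2 (Z < X) on D(Z)={2,5,6,7,8} D(X)={4,5,6,8}: Z {2,5,6,7,8}->{2,5,6,7}
Constraint 3 (X + Z = Y) on D(X)={4,5,6,8} D(Z)={2,5,6,7} D(Y)={3,5,7}: X {4,5,6,8}->{5}; Z {2,5,6,7}->{2}; Y {3,5,7}->{7}
Constraint 4 (X != Y) on D(X)={5} D(Y)={7}: no change
So after all 4 constraints: D(Z) = {2}

Answer: {2}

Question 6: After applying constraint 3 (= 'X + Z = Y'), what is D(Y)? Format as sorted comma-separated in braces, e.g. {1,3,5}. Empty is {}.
Constraint 1 (Z != X) on D(Z)={2,5,6,7,8} D(X)={4,5,6,8}: no change
Constraint 2 (Z < X) on D(Z)={2,5,6,7,8} D(X)={4,5,6,8}: Z {2,5,6,7,8}->{2,5,6,7}
Constraint 3 (X + Z = Y) on D(X)={4,5,6,8} D(Z)={2,5,6,7} D(Y)={3,5,7}: X {4,5,6,8}->{5}; Z {2,5,6,7}->{2}; Y {3,5,7}->{7}
So after constraint 3: D(Y) = {7}

Answer: {7}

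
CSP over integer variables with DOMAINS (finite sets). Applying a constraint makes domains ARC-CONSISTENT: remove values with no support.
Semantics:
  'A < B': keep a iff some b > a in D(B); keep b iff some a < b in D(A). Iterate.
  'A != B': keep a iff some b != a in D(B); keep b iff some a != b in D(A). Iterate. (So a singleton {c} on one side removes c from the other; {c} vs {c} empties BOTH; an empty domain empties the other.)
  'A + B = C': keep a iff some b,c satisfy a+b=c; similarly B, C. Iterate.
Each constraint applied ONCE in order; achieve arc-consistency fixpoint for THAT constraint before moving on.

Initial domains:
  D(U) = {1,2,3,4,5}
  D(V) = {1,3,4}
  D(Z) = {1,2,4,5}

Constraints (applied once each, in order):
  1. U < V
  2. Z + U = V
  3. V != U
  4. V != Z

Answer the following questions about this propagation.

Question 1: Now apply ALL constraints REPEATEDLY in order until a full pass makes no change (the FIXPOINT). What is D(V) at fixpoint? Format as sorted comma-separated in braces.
Answer: {3,4}

Derivation:
pass 0 (initial): D(V)={1,3,4}
pass 1: U {1,2,3,4,5}->{1,2,3}; V {1,3,4}->{3,4}; Z {1,2,4,5}->{1,2}
pass 2: no change
Fixpoint after 2 passes: D(V) = {3,4}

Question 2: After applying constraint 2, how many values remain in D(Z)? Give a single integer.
Answer: 2

Derivation:
Constraint 1 (U < V) on D(U)={1,2,3,4,5} D(V)={1,3,4}: U {1,2,3,4,5}->{1,2,3}; V {1,3,4}->{3,4}
Constraint 2 (Z + U = V) on D(Z)={1,2,4,5} D(U)={1,2,3} D(V)={3,4}: Z {1,2,4,5}->{1,2}
So after constraint 2: D(Z)={1,2}, size = 2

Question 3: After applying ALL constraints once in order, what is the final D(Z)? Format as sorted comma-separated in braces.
Constraint 1 (U < V) on D(U)={1,2,3,4,5} D(V)={1,3,4}: U {1,2,3,4,5}->{1,2,3}; V {1,3,4}->{3,4}
Constraint 2 (Z + U = V) on D(Z)={1,2,4,5} D(U)={1,2,3} D(V)={3,4}: Z {1,2,4,5}->{1,2}
Constraint 3 (V != U) on D(V)={3,4} D(U)={1,2,3}: no change
Constraint 4 (V != Z) on D(V)={3,4} D(Z)={1,2}: no change
So after all 4 constraints: D(Z) = {1,2}

Answer: {1,2}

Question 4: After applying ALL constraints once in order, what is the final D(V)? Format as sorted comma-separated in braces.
Constraint 1 (U < V) on D(U)={1,2,3,4,5} D(V)={1,3,4}: U {1,2,3,4,5}->{1,2,3}; V {1,3,4}->{3,4}
Constraint 2 (Z + U = V) on D(Z)={1,2,4,5} D(U)={1,2,3} D(V)={3,4}: Z {1,2,4,5}->{1,2}
Constraint 3 (V != U) on D(V)={3,4} D(U)={1,2,3}: no change
Constraint 4 (V != Z) on D(V)={3,4} D(Z)={1,2}: no change
So after all 4 constraints: D(V) = {3,4}

Answer: {3,4}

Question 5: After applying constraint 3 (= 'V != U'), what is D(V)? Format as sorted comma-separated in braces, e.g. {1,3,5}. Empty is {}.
Answer: {3,4}

Derivation:
Constraint 1 (U < V) on D(U)={1,2,3,4,5} D(V)={1,3,4}: U {1,2,3,4,5}->{1,2,3}; V {1,3,4}->{3,4}
Constraint 2 (Z + U = V) on D(Z)={1,2,4,5} D(U)={1,2,3} D(V)={3,4}: Z {1,2,4,5}->{1,2}
Constraint 3 (V != U) on D(V)={3,4} D(U)={1,2,3}: no change
So after constraint 3: D(V) = {3,4}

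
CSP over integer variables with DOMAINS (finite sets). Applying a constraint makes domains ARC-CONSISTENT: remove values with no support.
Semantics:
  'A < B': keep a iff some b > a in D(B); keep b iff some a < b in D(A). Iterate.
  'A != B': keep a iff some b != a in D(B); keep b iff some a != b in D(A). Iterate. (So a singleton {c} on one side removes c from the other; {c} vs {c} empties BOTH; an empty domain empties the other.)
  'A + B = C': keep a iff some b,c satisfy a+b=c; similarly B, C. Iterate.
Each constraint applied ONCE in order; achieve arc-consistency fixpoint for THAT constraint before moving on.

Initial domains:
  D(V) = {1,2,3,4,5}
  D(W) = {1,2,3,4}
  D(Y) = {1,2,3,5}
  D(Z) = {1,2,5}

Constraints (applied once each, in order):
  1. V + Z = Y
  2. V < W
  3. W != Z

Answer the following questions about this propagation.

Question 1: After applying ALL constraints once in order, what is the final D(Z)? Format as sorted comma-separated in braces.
Answer: {1,2}

Derivation:
Constraint 1 (V + Z = Y) on D(V)={1,2,3,4,5} D(Z)={1,2,5} D(Y)={1,2,3,5}: V {1,2,3,4,5}->{1,2,3,4}; Z {1,2,5}->{1,2}; Y {1,2,3,5}->{2,3,5}
Constraint 2 (V < W) on D(V)={1,2,3,4} D(W)={1,2,3,4}: V {1,2,3,4}->{1,2,3}; W {1,2,3,4}->{2,3,4}
Constraint 3 (W != Z) on D(W)={2,3,4} D(Z)={1,2}: no change
So after all 3 constraints: D(Z) = {1,2}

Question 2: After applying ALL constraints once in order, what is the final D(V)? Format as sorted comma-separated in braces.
Answer: {1,2,3}

Derivation:
Constraint 1 (V + Z = Y) on D(V)={1,2,3,4,5} D(Z)={1,2,5} D(Y)={1,2,3,5}: V {1,2,3,4,5}->{1,2,3,4}; Z {1,2,5}->{1,2}; Y {1,2,3,5}->{2,3,5}
Constraint 2 (V < W) on D(V)={1,2,3,4} D(W)={1,2,3,4}: V {1,2,3,4}->{1,2,3}; W {1,2,3,4}->{2,3,4}
Constraint 3 (W != Z) on D(W)={2,3,4} D(Z)={1,2}: no change
So after all 3 constraints: D(V) = {1,2,3}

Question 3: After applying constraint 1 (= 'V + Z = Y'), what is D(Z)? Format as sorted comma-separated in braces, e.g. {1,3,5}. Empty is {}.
Constraint 1 (V + Z = Y) on D(V)={1,2,3,4,5} D(Z)={1,2,5} D(Y)={1,2,3,5}: V {1,2,3,4,5}->{1,2,3,4}; Z {1,2,5}->{1,2}; Y {1,2,3,5}->{2,3,5}
So after constraint 1: D(Z) = {1,2}

Answer: {1,2}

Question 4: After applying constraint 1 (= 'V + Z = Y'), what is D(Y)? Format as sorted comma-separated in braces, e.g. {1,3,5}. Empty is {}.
Answer: {2,3,5}

Derivation:
Constraint 1 (V + Z = Y) on D(V)={1,2,3,4,5} D(Z)={1,2,5} D(Y)={1,2,3,5}: V {1,2,3,4,5}->{1,2,3,4}; Z {1,2,5}->{1,2}; Y {1,2,3,5}->{2,3,5}
So after constraint 1: D(Y) = {2,3,5}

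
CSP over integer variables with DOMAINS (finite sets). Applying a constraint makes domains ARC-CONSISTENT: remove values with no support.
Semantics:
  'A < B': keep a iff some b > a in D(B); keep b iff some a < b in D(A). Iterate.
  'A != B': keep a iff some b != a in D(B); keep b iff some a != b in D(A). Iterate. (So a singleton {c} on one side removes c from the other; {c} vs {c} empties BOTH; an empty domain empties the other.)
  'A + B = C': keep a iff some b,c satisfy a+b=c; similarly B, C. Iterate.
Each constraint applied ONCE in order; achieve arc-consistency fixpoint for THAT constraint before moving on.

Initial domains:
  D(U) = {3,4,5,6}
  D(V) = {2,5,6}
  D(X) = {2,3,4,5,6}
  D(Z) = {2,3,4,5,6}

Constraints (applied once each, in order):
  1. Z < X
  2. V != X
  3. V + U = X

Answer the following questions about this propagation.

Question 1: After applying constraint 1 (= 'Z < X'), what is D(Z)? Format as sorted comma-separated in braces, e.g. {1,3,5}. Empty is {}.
Constraint 1 (Z < X) on D(Z)={2,3,4,5,6} D(X)={2,3,4,5,6}: Z {2,3,4,5,6}->{2,3,4,5}; X {2,3,4,5,6}->{3,4,5,6}
So after constraint 1: D(Z) = {2,3,4,5}

Answer: {2,3,4,5}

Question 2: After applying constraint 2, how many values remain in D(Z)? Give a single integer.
Answer: 4

Derivation:
Constraint 1 (Z < X) on D(Z)={2,3,4,5,6} D(X)={2,3,4,5,6}: Z {2,3,4,5,6}->{2,3,4,5}; X {2,3,4,5,6}->{3,4,5,6}
Constraint 2 (V != X) on D(V)={2,5,6} D(X)={3,4,5,6}: no change
So after constraint 2: D(Z)={2,3,4,5}, size = 4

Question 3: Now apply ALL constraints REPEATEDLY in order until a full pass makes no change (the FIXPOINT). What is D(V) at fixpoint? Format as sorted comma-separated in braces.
pass 0 (initial): D(V)={2,5,6}
pass 1: U {3,4,5,6}->{3,4}; V {2,5,6}->{2}; X {2,3,4,5,6}->{5,6}; Z {2,3,4,5,6}->{2,3,4,5}
pass 2: no change
Fixpoint after 2 passes: D(V) = {2}

Answer: {2}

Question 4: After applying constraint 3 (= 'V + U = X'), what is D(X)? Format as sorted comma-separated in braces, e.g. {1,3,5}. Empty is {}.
Constraint 1 (Z < X) on D(Z)={2,3,4,5,6} D(X)={2,3,4,5,6}: Z {2,3,4,5,6}->{2,3,4,5}; X {2,3,4,5,6}->{3,4,5,6}
Constraint 2 (V != X) on D(V)={2,5,6} D(X)={3,4,5,6}: no change
Constraint 3 (V + U = X) on D(V)={2,5,6} D(U)={3,4,5,6} D(X)={3,4,5,6}: V {2,5,6}->{2}; U {3,4,5,6}->{3,4}; X {3,4,5,6}->{5,6}
So after constraint 3: D(X) = {5,6}

Answer: {5,6}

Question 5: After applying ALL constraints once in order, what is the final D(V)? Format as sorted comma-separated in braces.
Answer: {2}

Derivation:
Constraint 1 (Z < X) on D(Z)={2,3,4,5,6} D(X)={2,3,4,5,6}: Z {2,3,4,5,6}->{2,3,4,5}; X {2,3,4,5,6}->{3,4,5,6}
Constraint 2 (V != X) on D(V)={2,5,6} D(X)={3,4,5,6}: no change
Constraint 3 (V + U = X) on D(V)={2,5,6} D(U)={3,4,5,6} D(X)={3,4,5,6}: V {2,5,6}->{2}; U {3,4,5,6}->{3,4}; X {3,4,5,6}->{5,6}
So after all 3 constraints: D(V) = {2}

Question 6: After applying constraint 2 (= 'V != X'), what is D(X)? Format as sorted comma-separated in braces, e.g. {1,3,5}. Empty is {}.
Answer: {3,4,5,6}

Derivation:
Constraint 1 (Z < X) on D(Z)={2,3,4,5,6} D(X)={2,3,4,5,6}: Z {2,3,4,5,6}->{2,3,4,5}; X {2,3,4,5,6}->{3,4,5,6}
Constraint 2 (V != X) on D(V)={2,5,6} D(X)={3,4,5,6}: no change
So after constraint 2: D(X) = {3,4,5,6}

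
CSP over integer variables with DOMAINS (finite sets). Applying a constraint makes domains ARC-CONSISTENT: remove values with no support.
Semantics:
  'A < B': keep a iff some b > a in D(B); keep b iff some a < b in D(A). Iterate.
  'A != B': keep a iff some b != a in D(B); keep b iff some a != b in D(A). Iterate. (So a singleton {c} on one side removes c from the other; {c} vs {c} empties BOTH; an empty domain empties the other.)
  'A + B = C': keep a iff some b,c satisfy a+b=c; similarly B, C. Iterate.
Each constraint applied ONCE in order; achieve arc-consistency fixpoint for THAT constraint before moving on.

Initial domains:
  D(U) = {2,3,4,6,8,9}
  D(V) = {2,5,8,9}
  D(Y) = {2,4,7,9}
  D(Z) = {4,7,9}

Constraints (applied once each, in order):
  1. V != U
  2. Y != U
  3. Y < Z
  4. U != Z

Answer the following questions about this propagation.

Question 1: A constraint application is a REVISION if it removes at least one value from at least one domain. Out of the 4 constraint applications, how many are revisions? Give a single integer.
Answer: 1

Derivation:
Constraint 1 (V != U) on D(V)={2,5,8,9} D(U)={2,3,4,6,8,9}: no change => not a revision
Constraint 2 (Y != U) on D(Y)={2,4,7,9} D(U)={2,3,4,6,8,9}: no change => not a revision
Constraint 3 (Y < Z) on D(Y)={2,4,7,9} D(Z)={4,7,9}: Y {2,4,7,9}->{2,4,7} => REVISION
Constraint 4 (U != Z) on D(U)={2,3,4,6,8,9} D(Z)={4,7,9}: no change => not a revision
Total revisions = 1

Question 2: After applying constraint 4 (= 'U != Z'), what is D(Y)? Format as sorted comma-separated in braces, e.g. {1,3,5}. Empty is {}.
Answer: {2,4,7}

Derivation:
Constraint 1 (V != U) on D(V)={2,5,8,9} D(U)={2,3,4,6,8,9}: no change
Constraint 2 (Y != U) on D(Y)={2,4,7,9} D(U)={2,3,4,6,8,9}: no change
Constraint 3 (Y < Z) on D(Y)={2,4,7,9} D(Z)={4,7,9}: Y {2,4,7,9}->{2,4,7}
Constraint 4 (U != Z) on D(U)={2,3,4,6,8,9} D(Z)={4,7,9}: no change
So after constraint 4: D(Y) = {2,4,7}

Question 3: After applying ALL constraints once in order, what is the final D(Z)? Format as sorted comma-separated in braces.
Answer: {4,7,9}

Derivation:
Constraint 1 (V != U) on D(V)={2,5,8,9} D(U)={2,3,4,6,8,9}: no change
Constraint 2 (Y != U) on D(Y)={2,4,7,9} D(U)={2,3,4,6,8,9}: no change
Constraint 3 (Y < Z) on D(Y)={2,4,7,9} D(Z)={4,7,9}: Y {2,4,7,9}->{2,4,7}
Constraint 4 (U != Z) on D(U)={2,3,4,6,8,9} D(Z)={4,7,9}: no change
So after all 4 constraints: D(Z) = {4,7,9}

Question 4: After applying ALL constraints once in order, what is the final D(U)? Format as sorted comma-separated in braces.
Answer: {2,3,4,6,8,9}

Derivation:
Constraint 1 (V != U) on D(V)={2,5,8,9} D(U)={2,3,4,6,8,9}: no change
Constraint 2 (Y != U) on D(Y)={2,4,7,9} D(U)={2,3,4,6,8,9}: no change
Constraint 3 (Y < Z) on D(Y)={2,4,7,9} D(Z)={4,7,9}: Y {2,4,7,9}->{2,4,7}
Constraint 4 (U != Z) on D(U)={2,3,4,6,8,9} D(Z)={4,7,9}: no change
So after all 4 constraints: D(U) = {2,3,4,6,8,9}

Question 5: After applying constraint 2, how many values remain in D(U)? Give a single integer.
Answer: 6

Derivation:
Constraint 1 (V != U) on D(V)={2,5,8,9} D(U)={2,3,4,6,8,9}: no change
Constraint 2 (Y != U) on D(Y)={2,4,7,9} D(U)={2,3,4,6,8,9}: no change
So after constraint 2: D(U)={2,3,4,6,8,9}, size = 6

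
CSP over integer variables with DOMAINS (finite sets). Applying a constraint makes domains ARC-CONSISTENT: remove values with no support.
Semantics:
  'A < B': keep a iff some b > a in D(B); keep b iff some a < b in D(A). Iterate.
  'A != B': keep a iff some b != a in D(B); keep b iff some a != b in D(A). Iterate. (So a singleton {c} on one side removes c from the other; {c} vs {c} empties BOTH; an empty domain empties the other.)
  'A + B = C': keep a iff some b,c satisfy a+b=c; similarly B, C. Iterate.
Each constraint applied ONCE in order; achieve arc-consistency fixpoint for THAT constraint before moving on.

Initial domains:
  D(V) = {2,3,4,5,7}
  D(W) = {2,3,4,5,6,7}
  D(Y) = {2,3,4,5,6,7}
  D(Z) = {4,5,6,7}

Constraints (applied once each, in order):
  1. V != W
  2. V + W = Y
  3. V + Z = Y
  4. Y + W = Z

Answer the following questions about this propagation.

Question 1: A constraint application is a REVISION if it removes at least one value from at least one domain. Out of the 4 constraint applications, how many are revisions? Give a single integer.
Constraint 1 (V != W) on D(V)={2,3,4,5,7} D(W)={2,3,4,5,6,7}: no change => not a revision
Constraint 2 (V + W = Y) on D(V)={2,3,4,5,7} D(W)={2,3,4,5,6,7} D(Y)={2,3,4,5,6,7}: V {2,3,4,5,7}->{2,3,4,5}; W {2,3,4,5,6,7}->{2,3,4,5}; Y {2,3,4,5,6,7}->{4,5,6,7} => REVISION
Constraint 3 (V + Z = Y) on D(V)={2,3,4,5} D(Z)={4,5,6,7} D(Y)={4,5,6,7}: V {2,3,4,5}->{2,3}; Z {4,5,6,7}->{4,5}; Y {4,5,6,7}->{6,7} => REVISION
Constraint 4 (Y + W = Z) on D(Y)={6,7} D(W)={2,3,4,5} D(Z)={4,5}: Y {6,7}->{}; W {2,3,4,5}->{}; Z {4,5}->{} => REVISION
Total revisions = 3

Answer: 3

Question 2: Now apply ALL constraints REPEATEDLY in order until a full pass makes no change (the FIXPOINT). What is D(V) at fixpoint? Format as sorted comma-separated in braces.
pass 0 (initial): D(V)={2,3,4,5,7}
pass 1: V {2,3,4,5,7}->{2,3}; W {2,3,4,5,6,7}->{}; Y {2,3,4,5,6,7}->{}; Z {4,5,6,7}->{}
pass 2: V {2,3}->{}
pass 3: no change
Fixpoint after 3 passes: D(V) = {}

Answer: {}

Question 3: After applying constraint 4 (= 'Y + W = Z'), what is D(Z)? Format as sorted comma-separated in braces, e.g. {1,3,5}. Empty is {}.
Constraint 1 (V != W) on D(V)={2,3,4,5,7} D(W)={2,3,4,5,6,7}: no change
Constraint 2 (V + W = Y) on D(V)={2,3,4,5,7} D(W)={2,3,4,5,6,7} D(Y)={2,3,4,5,6,7}: V {2,3,4,5,7}->{2,3,4,5}; W {2,3,4,5,6,7}->{2,3,4,5}; Y {2,3,4,5,6,7}->{4,5,6,7}
Constraint 3 (V + Z = Y) on D(V)={2,3,4,5} D(Z)={4,5,6,7} D(Y)={4,5,6,7}: V {2,3,4,5}->{2,3}; Z {4,5,6,7}->{4,5}; Y {4,5,6,7}->{6,7}
Constraint 4 (Y + W = Z) on D(Y)={6,7} D(W)={2,3,4,5} D(Z)={4,5}: Y {6,7}->{}; W {2,3,4,5}->{}; Z {4,5}->{}
So after constraint 4: D(Z) = {}

Answer: {}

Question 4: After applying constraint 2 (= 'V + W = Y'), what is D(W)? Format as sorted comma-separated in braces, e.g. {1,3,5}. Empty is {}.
Constraint 1 (V != W) on D(V)={2,3,4,5,7} D(W)={2,3,4,5,6,7}: no change
Constraint 2 (V + W = Y) on D(V)={2,3,4,5,7} D(W)={2,3,4,5,6,7} D(Y)={2,3,4,5,6,7}: V {2,3,4,5,7}->{2,3,4,5}; W {2,3,4,5,6,7}->{2,3,4,5}; Y {2,3,4,5,6,7}->{4,5,6,7}
So after constraint 2: D(W) = {2,3,4,5}

Answer: {2,3,4,5}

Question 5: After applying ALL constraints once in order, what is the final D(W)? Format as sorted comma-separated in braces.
Answer: {}

Derivation:
Constraint 1 (V != W) on D(V)={2,3,4,5,7} D(W)={2,3,4,5,6,7}: no change
Constraint 2 (V + W = Y) on D(V)={2,3,4,5,7} D(W)={2,3,4,5,6,7} D(Y)={2,3,4,5,6,7}: V {2,3,4,5,7}->{2,3,4,5}; W {2,3,4,5,6,7}->{2,3,4,5}; Y {2,3,4,5,6,7}->{4,5,6,7}
Constraint 3 (V + Z = Y) on D(V)={2,3,4,5} D(Z)={4,5,6,7} D(Y)={4,5,6,7}: V {2,3,4,5}->{2,3}; Z {4,5,6,7}->{4,5}; Y {4,5,6,7}->{6,7}
Constraint 4 (Y + W = Z) on D(Y)={6,7} D(W)={2,3,4,5} D(Z)={4,5}: Y {6,7}->{}; W {2,3,4,5}->{}; Z {4,5}->{}
So after all 4 constraints: D(W) = {}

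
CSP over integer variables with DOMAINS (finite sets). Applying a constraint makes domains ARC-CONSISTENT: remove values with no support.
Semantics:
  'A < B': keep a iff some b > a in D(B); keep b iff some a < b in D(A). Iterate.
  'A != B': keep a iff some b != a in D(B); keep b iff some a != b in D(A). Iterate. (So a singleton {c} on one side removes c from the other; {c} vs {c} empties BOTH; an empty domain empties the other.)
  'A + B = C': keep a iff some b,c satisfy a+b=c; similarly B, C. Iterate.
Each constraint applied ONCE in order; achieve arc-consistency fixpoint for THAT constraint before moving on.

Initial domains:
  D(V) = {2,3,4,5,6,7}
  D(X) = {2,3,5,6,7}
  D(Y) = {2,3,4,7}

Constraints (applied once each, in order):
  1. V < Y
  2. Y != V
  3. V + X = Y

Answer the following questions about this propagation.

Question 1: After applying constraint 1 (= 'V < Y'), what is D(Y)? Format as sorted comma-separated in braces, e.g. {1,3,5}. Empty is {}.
Constraint 1 (V < Y) on D(V)={2,3,4,5,6,7} D(Y)={2,3,4,7}: V {2,3,4,5,6,7}->{2,3,4,5,6}; Y {2,3,4,7}->{3,4,7}
So after constraint 1: D(Y) = {3,4,7}

Answer: {3,4,7}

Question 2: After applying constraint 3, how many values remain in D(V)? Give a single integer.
Constraint 1 (V < Y) on D(V)={2,3,4,5,6,7} D(Y)={2,3,4,7}: V {2,3,4,5,6,7}->{2,3,4,5,6}; Y {2,3,4,7}->{3,4,7}
Constraint 2 (Y != V) on D(Y)={3,4,7} D(V)={2,3,4,5,6}: no change
Constraint 3 (V + X = Y) on D(V)={2,3,4,5,6} D(X)={2,3,5,6,7} D(Y)={3,4,7}: V {2,3,4,5,6}->{2,4,5}; X {2,3,5,6,7}->{2,3,5}; Y {3,4,7}->{4,7}
So after constraint 3: D(V)={2,4,5}, size = 3

Answer: 3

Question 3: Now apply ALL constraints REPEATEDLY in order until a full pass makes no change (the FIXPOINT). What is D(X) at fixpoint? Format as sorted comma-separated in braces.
pass 0 (initial): D(X)={2,3,5,6,7}
pass 1: V {2,3,4,5,6,7}->{2,4,5}; X {2,3,5,6,7}->{2,3,5}; Y {2,3,4,7}->{4,7}
pass 2: no change
Fixpoint after 2 passes: D(X) = {2,3,5}

Answer: {2,3,5}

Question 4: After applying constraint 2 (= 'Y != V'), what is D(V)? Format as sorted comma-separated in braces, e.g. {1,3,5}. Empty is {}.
Constraint 1 (V < Y) on D(V)={2,3,4,5,6,7} D(Y)={2,3,4,7}: V {2,3,4,5,6,7}->{2,3,4,5,6}; Y {2,3,4,7}->{3,4,7}
Constraint 2 (Y != V) on D(Y)={3,4,7} D(V)={2,3,4,5,6}: no change
So after constraint 2: D(V) = {2,3,4,5,6}

Answer: {2,3,4,5,6}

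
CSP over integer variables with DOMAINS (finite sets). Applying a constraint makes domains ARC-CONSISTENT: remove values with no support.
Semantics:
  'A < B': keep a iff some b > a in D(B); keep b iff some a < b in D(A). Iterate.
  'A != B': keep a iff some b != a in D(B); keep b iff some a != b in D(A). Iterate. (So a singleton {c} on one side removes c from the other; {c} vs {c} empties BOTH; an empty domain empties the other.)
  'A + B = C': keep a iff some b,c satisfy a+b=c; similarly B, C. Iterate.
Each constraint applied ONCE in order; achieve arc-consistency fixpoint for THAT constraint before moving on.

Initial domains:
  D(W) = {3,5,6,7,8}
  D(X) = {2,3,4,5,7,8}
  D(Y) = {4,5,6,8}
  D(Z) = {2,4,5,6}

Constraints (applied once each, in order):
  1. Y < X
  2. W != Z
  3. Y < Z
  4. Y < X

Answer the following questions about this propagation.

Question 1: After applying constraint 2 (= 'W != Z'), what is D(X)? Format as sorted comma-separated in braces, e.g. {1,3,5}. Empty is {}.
Constraint 1 (Y < X) on D(Y)={4,5,6,8} D(X)={2,3,4,5,7,8}: Y {4,5,6,8}->{4,5,6}; X {2,3,4,5,7,8}->{5,7,8}
Constraint 2 (W != Z) on D(W)={3,5,6,7,8} D(Z)={2,4,5,6}: no change
So after constraint 2: D(X) = {5,7,8}

Answer: {5,7,8}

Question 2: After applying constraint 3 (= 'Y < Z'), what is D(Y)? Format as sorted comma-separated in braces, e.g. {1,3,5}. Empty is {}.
Constraint 1 (Y < X) on D(Y)={4,5,6,8} D(X)={2,3,4,5,7,8}: Y {4,5,6,8}->{4,5,6}; X {2,3,4,5,7,8}->{5,7,8}
Constraint 2 (W != Z) on D(W)={3,5,6,7,8} D(Z)={2,4,5,6}: no change
Constraint 3 (Y < Z) on D(Y)={4,5,6} D(Z)={2,4,5,6}: Y {4,5,6}->{4,5}; Z {2,4,5,6}->{5,6}
So after constraint 3: D(Y) = {4,5}

Answer: {4,5}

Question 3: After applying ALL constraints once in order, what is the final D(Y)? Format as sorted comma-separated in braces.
Answer: {4,5}

Derivation:
Constraint 1 (Y < X) on D(Y)={4,5,6,8} D(X)={2,3,4,5,7,8}: Y {4,5,6,8}->{4,5,6}; X {2,3,4,5,7,8}->{5,7,8}
Constraint 2 (W != Z) on D(W)={3,5,6,7,8} D(Z)={2,4,5,6}: no change
Constraint 3 (Y < Z) on D(Y)={4,5,6} D(Z)={2,4,5,6}: Y {4,5,6}->{4,5}; Z {2,4,5,6}->{5,6}
Constraint 4 (Y < X) on D(Y)={4,5} D(X)={5,7,8}: no change
So after all 4 constraints: D(Y) = {4,5}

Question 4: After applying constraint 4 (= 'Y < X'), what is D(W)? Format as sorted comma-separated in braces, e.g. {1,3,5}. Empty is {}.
Answer: {3,5,6,7,8}

Derivation:
Constraint 1 (Y < X) on D(Y)={4,5,6,8} D(X)={2,3,4,5,7,8}: Y {4,5,6,8}->{4,5,6}; X {2,3,4,5,7,8}->{5,7,8}
Constraint 2 (W != Z) on D(W)={3,5,6,7,8} D(Z)={2,4,5,6}: no change
Constraint 3 (Y < Z) on D(Y)={4,5,6} D(Z)={2,4,5,6}: Y {4,5,6}->{4,5}; Z {2,4,5,6}->{5,6}
Constraint 4 (Y < X) on D(Y)={4,5} D(X)={5,7,8}: no change
So after constraint 4: D(W) = {3,5,6,7,8}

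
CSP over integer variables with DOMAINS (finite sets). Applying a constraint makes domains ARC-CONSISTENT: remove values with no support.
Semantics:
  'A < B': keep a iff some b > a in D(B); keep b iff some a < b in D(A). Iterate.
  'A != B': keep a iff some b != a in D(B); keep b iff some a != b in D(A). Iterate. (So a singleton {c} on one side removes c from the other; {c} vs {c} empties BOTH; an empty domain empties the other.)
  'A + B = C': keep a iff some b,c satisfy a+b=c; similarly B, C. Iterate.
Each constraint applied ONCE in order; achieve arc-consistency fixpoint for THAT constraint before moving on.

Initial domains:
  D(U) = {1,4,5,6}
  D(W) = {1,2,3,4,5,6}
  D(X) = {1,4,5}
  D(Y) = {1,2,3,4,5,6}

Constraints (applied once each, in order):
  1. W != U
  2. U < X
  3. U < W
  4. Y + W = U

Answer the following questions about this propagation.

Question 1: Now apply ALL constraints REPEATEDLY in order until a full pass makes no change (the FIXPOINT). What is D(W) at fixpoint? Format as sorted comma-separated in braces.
pass 0 (initial): D(W)={1,2,3,4,5,6}
pass 1: U {1,4,5,6}->{4}; W {1,2,3,4,5,6}->{2,3}; X {1,4,5}->{4,5}; Y {1,2,3,4,5,6}->{1,2}
pass 2: U {4}->{}; W {2,3}->{}; X {4,5}->{5}; Y {1,2}->{}
pass 3: X {5}->{}
pass 4: no change
Fixpoint after 4 passes: D(W) = {}

Answer: {}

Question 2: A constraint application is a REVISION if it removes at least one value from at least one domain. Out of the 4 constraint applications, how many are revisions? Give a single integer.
Answer: 3

Derivation:
Constraint 1 (W != U) on D(W)={1,2,3,4,5,6} D(U)={1,4,5,6}: no change => not a revision
Constraint 2 (U < X) on D(U)={1,4,5,6} D(X)={1,4,5}: U {1,4,5,6}->{1,4}; X {1,4,5}->{4,5} => REVISION
Constraint 3 (U < W) on D(U)={1,4} D(W)={1,2,3,4,5,6}: W {1,2,3,4,5,6}->{2,3,4,5,6} => REVISION
Constraint 4 (Y + W = U) on D(Y)={1,2,3,4,5,6} D(W)={2,3,4,5,6} D(U)={1,4}: Y {1,2,3,4,5,6}->{1,2}; W {2,3,4,5,6}->{2,3}; U {1,4}->{4} => REVISION
Total revisions = 3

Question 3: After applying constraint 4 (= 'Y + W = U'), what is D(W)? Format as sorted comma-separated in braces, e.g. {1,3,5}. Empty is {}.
Constraint 1 (W != U) on D(W)={1,2,3,4,5,6} D(U)={1,4,5,6}: no change
Constraint 2 (U < X) on D(U)={1,4,5,6} D(X)={1,4,5}: U {1,4,5,6}->{1,4}; X {1,4,5}->{4,5}
Constraint 3 (U < W) on D(U)={1,4} D(W)={1,2,3,4,5,6}: W {1,2,3,4,5,6}->{2,3,4,5,6}
Constraint 4 (Y + W = U) on D(Y)={1,2,3,4,5,6} D(W)={2,3,4,5,6} D(U)={1,4}: Y {1,2,3,4,5,6}->{1,2}; W {2,3,4,5,6}->{2,3}; U {1,4}->{4}
So after constraint 4: D(W) = {2,3}

Answer: {2,3}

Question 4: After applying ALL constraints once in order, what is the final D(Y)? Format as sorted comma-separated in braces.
Answer: {1,2}

Derivation:
Constraint 1 (W != U) on D(W)={1,2,3,4,5,6} D(U)={1,4,5,6}: no change
Constraint 2 (U < X) on D(U)={1,4,5,6} D(X)={1,4,5}: U {1,4,5,6}->{1,4}; X {1,4,5}->{4,5}
Constraint 3 (U < W) on D(U)={1,4} D(W)={1,2,3,4,5,6}: W {1,2,3,4,5,6}->{2,3,4,5,6}
Constraint 4 (Y + W = U) on D(Y)={1,2,3,4,5,6} D(W)={2,3,4,5,6} D(U)={1,4}: Y {1,2,3,4,5,6}->{1,2}; W {2,3,4,5,6}->{2,3}; U {1,4}->{4}
So after all 4 constraints: D(Y) = {1,2}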